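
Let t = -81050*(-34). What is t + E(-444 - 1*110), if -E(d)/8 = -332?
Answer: 2758356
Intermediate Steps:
E(d) = 2656 (E(d) = -8*(-332) = 2656)
t = 2755700
t + E(-444 - 1*110) = 2755700 + 2656 = 2758356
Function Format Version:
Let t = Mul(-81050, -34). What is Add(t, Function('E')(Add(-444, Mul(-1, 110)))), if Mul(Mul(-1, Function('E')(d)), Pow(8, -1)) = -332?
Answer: 2758356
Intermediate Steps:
Function('E')(d) = 2656 (Function('E')(d) = Mul(-8, -332) = 2656)
t = 2755700
Add(t, Function('E')(Add(-444, Mul(-1, 110)))) = Add(2755700, 2656) = 2758356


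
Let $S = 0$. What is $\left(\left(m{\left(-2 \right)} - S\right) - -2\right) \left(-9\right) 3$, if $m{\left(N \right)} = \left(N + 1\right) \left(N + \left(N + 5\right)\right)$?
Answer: $-27$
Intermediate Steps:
$m{\left(N \right)} = \left(1 + N\right) \left(5 + 2 N\right)$ ($m{\left(N \right)} = \left(1 + N\right) \left(N + \left(5 + N\right)\right) = \left(1 + N\right) \left(5 + 2 N\right)$)
$\left(\left(m{\left(-2 \right)} - S\right) - -2\right) \left(-9\right) 3 = \left(\left(\left(5 + 2 \left(-2\right)^{2} + 7 \left(-2\right)\right) - 0\right) - -2\right) \left(-9\right) 3 = \left(\left(\left(5 + 2 \cdot 4 - 14\right) + 0\right) + 2\right) \left(-9\right) 3 = \left(\left(\left(5 + 8 - 14\right) + 0\right) + 2\right) \left(-9\right) 3 = \left(\left(-1 + 0\right) + 2\right) \left(-9\right) 3 = \left(-1 + 2\right) \left(-9\right) 3 = 1 \left(-9\right) 3 = \left(-9\right) 3 = -27$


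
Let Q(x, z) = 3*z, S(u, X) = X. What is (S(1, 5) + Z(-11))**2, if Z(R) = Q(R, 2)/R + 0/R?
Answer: 2401/121 ≈ 19.843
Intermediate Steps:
Z(R) = 6/R (Z(R) = (3*2)/R + 0/R = 6/R + 0 = 6/R)
(S(1, 5) + Z(-11))**2 = (5 + 6/(-11))**2 = (5 + 6*(-1/11))**2 = (5 - 6/11)**2 = (49/11)**2 = 2401/121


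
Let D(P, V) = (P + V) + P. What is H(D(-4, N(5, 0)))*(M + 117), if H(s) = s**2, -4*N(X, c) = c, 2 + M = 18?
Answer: 8512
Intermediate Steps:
M = 16 (M = -2 + 18 = 16)
N(X, c) = -c/4
D(P, V) = V + 2*P
H(D(-4, N(5, 0)))*(M + 117) = (-1/4*0 + 2*(-4))**2*(16 + 117) = (0 - 8)**2*133 = (-8)**2*133 = 64*133 = 8512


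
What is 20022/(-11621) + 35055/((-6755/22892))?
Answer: -1865148880974/15699971 ≈ -1.1880e+5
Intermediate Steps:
20022/(-11621) + 35055/((-6755/22892)) = 20022*(-1/11621) + 35055/((-6755*1/22892)) = -20022/11621 + 35055/(-6755/22892) = -20022/11621 + 35055*(-22892/6755) = -20022/11621 - 160495812/1351 = -1865148880974/15699971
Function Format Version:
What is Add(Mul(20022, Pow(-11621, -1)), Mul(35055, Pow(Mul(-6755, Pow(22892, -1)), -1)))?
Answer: Rational(-1865148880974, 15699971) ≈ -1.1880e+5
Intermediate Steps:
Add(Mul(20022, Pow(-11621, -1)), Mul(35055, Pow(Mul(-6755, Pow(22892, -1)), -1))) = Add(Mul(20022, Rational(-1, 11621)), Mul(35055, Pow(Mul(-6755, Rational(1, 22892)), -1))) = Add(Rational(-20022, 11621), Mul(35055, Pow(Rational(-6755, 22892), -1))) = Add(Rational(-20022, 11621), Mul(35055, Rational(-22892, 6755))) = Add(Rational(-20022, 11621), Rational(-160495812, 1351)) = Rational(-1865148880974, 15699971)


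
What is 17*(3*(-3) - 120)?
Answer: -2193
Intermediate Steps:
17*(3*(-3) - 120) = 17*(-9 - 120) = 17*(-129) = -2193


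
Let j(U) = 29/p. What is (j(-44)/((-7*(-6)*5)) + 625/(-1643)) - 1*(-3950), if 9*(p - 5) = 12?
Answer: 8630716897/2185190 ≈ 3949.6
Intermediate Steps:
p = 19/3 (p = 5 + (⅑)*12 = 5 + 4/3 = 19/3 ≈ 6.3333)
j(U) = 87/19 (j(U) = 29/(19/3) = 29*(3/19) = 87/19)
(j(-44)/((-7*(-6)*5)) + 625/(-1643)) - 1*(-3950) = (87/(19*((-7*(-6)*5))) + 625/(-1643)) - 1*(-3950) = (87/(19*((42*5))) + 625*(-1/1643)) + 3950 = ((87/19)/210 - 625/1643) + 3950 = ((87/19)*(1/210) - 625/1643) + 3950 = (29/1330 - 625/1643) + 3950 = -783603/2185190 + 3950 = 8630716897/2185190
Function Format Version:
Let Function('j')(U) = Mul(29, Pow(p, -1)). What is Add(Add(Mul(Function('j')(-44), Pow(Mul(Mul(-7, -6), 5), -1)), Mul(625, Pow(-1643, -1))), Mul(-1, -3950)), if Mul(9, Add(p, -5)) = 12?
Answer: Rational(8630716897, 2185190) ≈ 3949.6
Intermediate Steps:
p = Rational(19, 3) (p = Add(5, Mul(Rational(1, 9), 12)) = Add(5, Rational(4, 3)) = Rational(19, 3) ≈ 6.3333)
Function('j')(U) = Rational(87, 19) (Function('j')(U) = Mul(29, Pow(Rational(19, 3), -1)) = Mul(29, Rational(3, 19)) = Rational(87, 19))
Add(Add(Mul(Function('j')(-44), Pow(Mul(Mul(-7, -6), 5), -1)), Mul(625, Pow(-1643, -1))), Mul(-1, -3950)) = Add(Add(Mul(Rational(87, 19), Pow(Mul(Mul(-7, -6), 5), -1)), Mul(625, Pow(-1643, -1))), Mul(-1, -3950)) = Add(Add(Mul(Rational(87, 19), Pow(Mul(42, 5), -1)), Mul(625, Rational(-1, 1643))), 3950) = Add(Add(Mul(Rational(87, 19), Pow(210, -1)), Rational(-625, 1643)), 3950) = Add(Add(Mul(Rational(87, 19), Rational(1, 210)), Rational(-625, 1643)), 3950) = Add(Add(Rational(29, 1330), Rational(-625, 1643)), 3950) = Add(Rational(-783603, 2185190), 3950) = Rational(8630716897, 2185190)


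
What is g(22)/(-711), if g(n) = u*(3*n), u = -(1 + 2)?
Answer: 22/79 ≈ 0.27848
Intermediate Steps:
u = -3 (u = -1*3 = -3)
g(n) = -9*n
g(22)/(-711) = -9*22/(-711) = -198*(-1/711) = 22/79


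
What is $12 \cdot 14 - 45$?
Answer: $123$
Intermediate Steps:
$12 \cdot 14 - 45 = 168 - 45 = 123$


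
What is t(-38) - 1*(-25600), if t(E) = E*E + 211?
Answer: 27255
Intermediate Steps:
t(E) = 211 + E**2 (t(E) = E**2 + 211 = 211 + E**2)
t(-38) - 1*(-25600) = (211 + (-38)**2) - 1*(-25600) = (211 + 1444) + 25600 = 1655 + 25600 = 27255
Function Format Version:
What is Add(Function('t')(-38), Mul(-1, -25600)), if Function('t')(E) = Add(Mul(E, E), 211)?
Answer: 27255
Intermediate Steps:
Function('t')(E) = Add(211, Pow(E, 2)) (Function('t')(E) = Add(Pow(E, 2), 211) = Add(211, Pow(E, 2)))
Add(Function('t')(-38), Mul(-1, -25600)) = Add(Add(211, Pow(-38, 2)), Mul(-1, -25600)) = Add(Add(211, 1444), 25600) = Add(1655, 25600) = 27255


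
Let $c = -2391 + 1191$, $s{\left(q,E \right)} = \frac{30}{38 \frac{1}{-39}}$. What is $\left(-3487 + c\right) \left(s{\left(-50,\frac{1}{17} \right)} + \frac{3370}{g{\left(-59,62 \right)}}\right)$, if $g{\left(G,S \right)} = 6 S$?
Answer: $\frac{359938165}{3534} \approx 1.0185 \cdot 10^{5}$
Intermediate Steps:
$s{\left(q,E \right)} = - \frac{585}{19}$ ($s{\left(q,E \right)} = \frac{30}{38 \left(- \frac{1}{39}\right)} = \frac{30}{- \frac{38}{39}} = 30 \left(- \frac{39}{38}\right) = - \frac{585}{19}$)
$c = -1200$
$\left(-3487 + c\right) \left(s{\left(-50,\frac{1}{17} \right)} + \frac{3370}{g{\left(-59,62 \right)}}\right) = \left(-3487 - 1200\right) \left(- \frac{585}{19} + \frac{3370}{6 \cdot 62}\right) = - 4687 \left(- \frac{585}{19} + \frac{3370}{372}\right) = - 4687 \left(- \frac{585}{19} + 3370 \cdot \frac{1}{372}\right) = - 4687 \left(- \frac{585}{19} + \frac{1685}{186}\right) = \left(-4687\right) \left(- \frac{76795}{3534}\right) = \frac{359938165}{3534}$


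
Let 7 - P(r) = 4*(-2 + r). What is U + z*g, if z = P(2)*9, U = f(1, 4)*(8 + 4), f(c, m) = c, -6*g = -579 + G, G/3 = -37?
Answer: 7257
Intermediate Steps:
G = -111 (G = 3*(-37) = -111)
g = 115 (g = -(-579 - 111)/6 = -1/6*(-690) = 115)
P(r) = 15 - 4*r (P(r) = 7 - 4*(-2 + r) = 7 - (-8 + 4*r) = 7 + (8 - 4*r) = 15 - 4*r)
U = 12 (U = 1*(8 + 4) = 1*12 = 12)
z = 63 (z = (15 - 4*2)*9 = (15 - 8)*9 = 7*9 = 63)
U + z*g = 12 + 63*115 = 12 + 7245 = 7257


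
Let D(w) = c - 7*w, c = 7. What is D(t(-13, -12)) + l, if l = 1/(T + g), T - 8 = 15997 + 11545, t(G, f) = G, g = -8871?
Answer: 1830543/18679 ≈ 98.000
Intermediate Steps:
T = 27550 (T = 8 + (15997 + 11545) = 8 + 27542 = 27550)
D(w) = 7 - 7*w
l = 1/18679 (l = 1/(27550 - 8871) = 1/18679 ≈ 5.3536e-5)
D(t(-13, -12)) + l = (7 - 7*(-13)) + 1/18679 = (7 + 91) + 1/18679 = 98 + 1/18679 = 1830543/18679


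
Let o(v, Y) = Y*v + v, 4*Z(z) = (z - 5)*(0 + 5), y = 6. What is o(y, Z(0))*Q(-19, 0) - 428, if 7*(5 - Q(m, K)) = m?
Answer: -671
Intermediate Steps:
Q(m, K) = 5 - m/7
Z(z) = -25/4 + 5*z/4 (Z(z) = ((z - 5)*(0 + 5))/4 = ((-5 + z)*5)/4 = (-25 + 5*z)/4 = -25/4 + 5*z/4)
o(v, Y) = v + Y*v
o(y, Z(0))*Q(-19, 0) - 428 = (6*(1 + (-25/4 + (5/4)*0)))*(5 - ⅐*(-19)) - 428 = (6*(1 + (-25/4 + 0)))*(5 + 19/7) - 428 = (6*(1 - 25/4))*(54/7) - 428 = (6*(-21/4))*(54/7) - 428 = -63/2*54/7 - 428 = -243 - 428 = -671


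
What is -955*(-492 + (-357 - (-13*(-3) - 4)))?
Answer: 844220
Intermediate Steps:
-955*(-492 + (-357 - (-13*(-3) - 4))) = -955*(-492 + (-357 - (39 - 4))) = -955*(-492 + (-357 - 1*35)) = -955*(-492 + (-357 - 35)) = -955*(-492 - 392) = -955*(-884) = 844220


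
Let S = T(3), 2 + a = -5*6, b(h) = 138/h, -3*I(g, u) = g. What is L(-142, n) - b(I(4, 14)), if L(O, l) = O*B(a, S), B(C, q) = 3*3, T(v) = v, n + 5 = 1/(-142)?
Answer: -2349/2 ≈ -1174.5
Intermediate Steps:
I(g, u) = -g/3
a = -32 (a = -2 - 5*6 = -2 - 30 = -32)
n = -711/142 (n = -5 + 1/(-142) = -5 - 1/142 = -711/142 ≈ -5.0070)
S = 3
B(C, q) = 9
L(O, l) = 9*O (L(O, l) = O*9 = 9*O)
L(-142, n) - b(I(4, 14)) = 9*(-142) - 138/((-1/3*4)) = -1278 - 138/(-4/3) = -1278 - 138*(-3)/4 = -1278 - 1*(-207/2) = -1278 + 207/2 = -2349/2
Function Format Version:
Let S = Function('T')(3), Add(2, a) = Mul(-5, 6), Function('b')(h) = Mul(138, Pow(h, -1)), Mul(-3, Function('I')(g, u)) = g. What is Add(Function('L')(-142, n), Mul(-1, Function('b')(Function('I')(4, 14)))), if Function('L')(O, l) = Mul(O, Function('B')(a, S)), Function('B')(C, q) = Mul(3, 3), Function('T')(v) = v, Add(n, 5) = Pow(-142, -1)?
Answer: Rational(-2349, 2) ≈ -1174.5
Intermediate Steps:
Function('I')(g, u) = Mul(Rational(-1, 3), g)
a = -32 (a = Add(-2, Mul(-5, 6)) = Add(-2, -30) = -32)
n = Rational(-711, 142) (n = Add(-5, Pow(-142, -1)) = Add(-5, Rational(-1, 142)) = Rational(-711, 142) ≈ -5.0070)
S = 3
Function('B')(C, q) = 9
Function('L')(O, l) = Mul(9, O) (Function('L')(O, l) = Mul(O, 9) = Mul(9, O))
Add(Function('L')(-142, n), Mul(-1, Function('b')(Function('I')(4, 14)))) = Add(Mul(9, -142), Mul(-1, Mul(138, Pow(Mul(Rational(-1, 3), 4), -1)))) = Add(-1278, Mul(-1, Mul(138, Pow(Rational(-4, 3), -1)))) = Add(-1278, Mul(-1, Mul(138, Rational(-3, 4)))) = Add(-1278, Mul(-1, Rational(-207, 2))) = Add(-1278, Rational(207, 2)) = Rational(-2349, 2)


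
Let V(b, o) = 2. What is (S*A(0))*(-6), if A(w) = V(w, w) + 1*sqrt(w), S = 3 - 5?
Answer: 24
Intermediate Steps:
S = -2
A(w) = 2 + sqrt(w) (A(w) = 2 + 1*sqrt(w) = 2 + sqrt(w))
(S*A(0))*(-6) = -2*(2 + sqrt(0))*(-6) = -2*(2 + 0)*(-6) = -2*2*(-6) = -4*(-6) = 24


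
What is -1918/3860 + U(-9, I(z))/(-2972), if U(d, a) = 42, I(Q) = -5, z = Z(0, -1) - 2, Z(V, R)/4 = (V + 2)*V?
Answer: -366401/716995 ≈ -0.51102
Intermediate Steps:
Z(V, R) = 4*V*(2 + V) (Z(V, R) = 4*((V + 2)*V) = 4*((2 + V)*V) = 4*(V*(2 + V)) = 4*V*(2 + V))
z = -2 (z = 4*0*(2 + 0) - 2 = 4*0*2 - 2 = 0 - 2 = -2)
-1918/3860 + U(-9, I(z))/(-2972) = -1918/3860 + 42/(-2972) = -1918*1/3860 + 42*(-1/2972) = -959/1930 - 21/1486 = -366401/716995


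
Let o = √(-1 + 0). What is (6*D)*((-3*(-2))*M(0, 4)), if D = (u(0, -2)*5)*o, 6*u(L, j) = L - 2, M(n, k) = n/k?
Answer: 0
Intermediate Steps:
o = I (o = √(-1) = I ≈ 1.0*I)
u(L, j) = -⅓ + L/6 (u(L, j) = (L - 2)/6 = (-2 + L)/6 = -⅓ + L/6)
D = -5*I/3 (D = ((-⅓ + (⅙)*0)*5)*I = ((-⅓ + 0)*5)*I = (-⅓*5)*I = -5*I/3 ≈ -1.6667*I)
(6*D)*((-3*(-2))*M(0, 4)) = (6*(-5*I/3))*((-3*(-2))*(0/4)) = (-10*I)*(6*(0*(¼))) = (-10*I)*(6*0) = -10*I*0 = 0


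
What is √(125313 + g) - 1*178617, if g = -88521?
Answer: -178617 + 6*√1022 ≈ -1.7843e+5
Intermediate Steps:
√(125313 + g) - 1*178617 = √(125313 - 88521) - 1*178617 = √36792 - 178617 = 6*√1022 - 178617 = -178617 + 6*√1022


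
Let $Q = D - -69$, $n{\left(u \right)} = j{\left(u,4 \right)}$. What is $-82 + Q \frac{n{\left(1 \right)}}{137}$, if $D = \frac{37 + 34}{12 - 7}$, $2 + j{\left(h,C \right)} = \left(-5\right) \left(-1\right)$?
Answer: $- \frac{54922}{685} \approx -80.178$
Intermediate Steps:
$j{\left(h,C \right)} = 3$ ($j{\left(h,C \right)} = -2 - -5 = -2 + 5 = 3$)
$n{\left(u \right)} = 3$
$D = \frac{71}{5} \approx 14.2$
$Q = \frac{416}{5}$ ($Q = \frac{71}{5} - -69 = \frac{71}{5} + 69 = \frac{416}{5} \approx 83.2$)
$-82 + Q \frac{n{\left(1 \right)}}{137} = -82 + \frac{416 \cdot \frac{3}{137}}{5} = -82 + \frac{416 \cdot 3 \cdot \frac{1}{137}}{5} = -82 + \frac{416}{5} \cdot \frac{3}{137} = -82 + \frac{1248}{685} = - \frac{54922}{685}$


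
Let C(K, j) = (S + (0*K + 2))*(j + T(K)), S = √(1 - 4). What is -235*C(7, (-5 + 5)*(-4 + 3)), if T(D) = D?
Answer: -3290 - 1645*I*√3 ≈ -3290.0 - 2849.2*I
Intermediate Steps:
S = I*√3 (S = √(-3) = I*√3 ≈ 1.732*I)
C(K, j) = (2 + I*√3)*(K + j) (C(K, j) = (I*√3 + (0*K + 2))*(j + K) = (I*√3 + (0 + 2))*(K + j) = (I*√3 + 2)*(K + j) = (2 + I*√3)*(K + j))
-235*C(7, (-5 + 5)*(-4 + 3)) = -235*(2*7 + 2*((-5 + 5)*(-4 + 3)) + I*7*√3 + I*((-5 + 5)*(-4 + 3))*√3) = -235*(14 + 2*(0*(-1)) + 7*I*√3 + I*(0*(-1))*√3) = -235*(14 + 2*0 + 7*I*√3 + I*0*√3) = -235*(14 + 0 + 7*I*√3 + 0) = -235*(14 + 7*I*√3) = -3290 - 1645*I*√3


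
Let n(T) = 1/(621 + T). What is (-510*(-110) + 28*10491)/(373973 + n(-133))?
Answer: 170725824/182498825 ≈ 0.93549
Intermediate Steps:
(-510*(-110) + 28*10491)/(373973 + n(-133)) = (-510*(-110) + 28*10491)/(373973 + 1/(621 - 133)) = (56100 + 293748)/(373973 + 1/488) = 349848/(373973 + 1/488) = 349848/(182498825/488) = 349848*(488/182498825) = 170725824/182498825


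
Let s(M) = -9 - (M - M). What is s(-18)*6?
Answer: -54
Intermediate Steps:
s(M) = -9 (s(M) = -9 - 1*0 = -9 + 0 = -9)
s(-18)*6 = -9*6 = -54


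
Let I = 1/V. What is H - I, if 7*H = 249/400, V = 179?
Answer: 41771/501200 ≈ 0.083342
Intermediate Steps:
H = 249/2800 (H = (249/400)/7 = (249*(1/400))/7 = (⅐)*(249/400) = 249/2800 ≈ 0.088929)
I = 1/179 ≈ 0.0055866
H - I = 249/2800 - 1*1/179 = 249/2800 - 1/179 = 41771/501200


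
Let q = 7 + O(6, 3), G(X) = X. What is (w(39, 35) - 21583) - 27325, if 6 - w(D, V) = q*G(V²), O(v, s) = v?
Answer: -64827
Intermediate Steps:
q = 13 (q = 7 + 6 = 13)
w(D, V) = 6 - 13*V²
(w(39, 35) - 21583) - 27325 = ((6 - 13*35²) - 21583) - 27325 = ((6 - 13*1225) - 21583) - 27325 = ((6 - 15925) - 21583) - 27325 = (-15919 - 21583) - 27325 = -37502 - 27325 = -64827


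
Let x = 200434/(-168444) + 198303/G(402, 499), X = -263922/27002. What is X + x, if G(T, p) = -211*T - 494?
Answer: -92080383934565/6929372966868 ≈ -13.288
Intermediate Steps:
X = -131961/13501 (X = -263922*1/27002 = -131961/13501 ≈ -9.7742)
G(T, p) = -494 - 211*T
x = -1803684917/513248868 (x = 200434/(-168444) + 198303/(-494 - 211*402) = 200434*(-1/168444) + 198303/(-494 - 84822) = -100217/84222 + 198303/(-85316) = -100217/84222 + 198303*(-1/85316) = -100217/84222 - 28329/12188 = -1803684917/513248868 ≈ -3.5143)
X + x = -131961/13501 - 1803684917/513248868 = -92080383934565/6929372966868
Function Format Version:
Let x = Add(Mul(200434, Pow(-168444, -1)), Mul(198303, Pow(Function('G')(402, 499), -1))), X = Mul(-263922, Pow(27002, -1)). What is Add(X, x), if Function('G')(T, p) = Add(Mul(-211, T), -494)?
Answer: Rational(-92080383934565, 6929372966868) ≈ -13.288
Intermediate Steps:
X = Rational(-131961, 13501) (X = Mul(-263922, Rational(1, 27002)) = Rational(-131961, 13501) ≈ -9.7742)
Function('G')(T, p) = Add(-494, Mul(-211, T))
x = Rational(-1803684917, 513248868) (x = Add(Mul(200434, Pow(-168444, -1)), Mul(198303, Pow(Add(-494, Mul(-211, 402)), -1))) = Add(Mul(200434, Rational(-1, 168444)), Mul(198303, Pow(Add(-494, -84822), -1))) = Add(Rational(-100217, 84222), Mul(198303, Pow(-85316, -1))) = Add(Rational(-100217, 84222), Mul(198303, Rational(-1, 85316))) = Add(Rational(-100217, 84222), Rational(-28329, 12188)) = Rational(-1803684917, 513248868) ≈ -3.5143)
Add(X, x) = Add(Rational(-131961, 13501), Rational(-1803684917, 513248868)) = Rational(-92080383934565, 6929372966868)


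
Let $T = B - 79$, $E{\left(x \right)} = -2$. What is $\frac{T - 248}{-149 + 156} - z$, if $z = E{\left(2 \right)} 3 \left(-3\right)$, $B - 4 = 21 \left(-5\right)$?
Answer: $- \frac{554}{7} \approx -79.143$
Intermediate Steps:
$B = -101$ ($B = 4 + 21 \left(-5\right) = 4 - 105 = -101$)
$T = -180$ ($T = -101 - 79 = -180$)
$z = 18$ ($z = \left(-2\right) 3 \left(-3\right) = \left(-6\right) \left(-3\right) = 18$)
$\frac{T - 248}{-149 + 156} - z = \frac{-180 - 248}{-149 + 156} - 18 = - \frac{428}{7} - 18 = - \frac{554}{7}$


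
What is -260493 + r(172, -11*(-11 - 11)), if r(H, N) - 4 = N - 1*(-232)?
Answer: -260015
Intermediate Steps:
r(H, N) = 236 + N (r(H, N) = 4 + (N - 1*(-232)) = 4 + (N + 232) = 4 + (232 + N) = 236 + N)
-260493 + r(172, -11*(-11 - 11)) = -260493 + (236 - 11*(-11 - 11)) = -260493 + (236 - 11*(-22)) = -260493 + (236 + 242) = -260493 + 478 = -260015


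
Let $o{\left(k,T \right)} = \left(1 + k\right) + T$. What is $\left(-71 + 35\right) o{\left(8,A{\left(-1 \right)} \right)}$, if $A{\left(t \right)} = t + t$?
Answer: $-252$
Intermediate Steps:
$A{\left(t \right)} = 2 t$
$o{\left(k,T \right)} = 1 + T + k$
$\left(-71 + 35\right) o{\left(8,A{\left(-1 \right)} \right)} = \left(-71 + 35\right) \left(1 + 2 \left(-1\right) + 8\right) = - 36 \left(1 - 2 + 8\right) = \left(-36\right) 7 = -252$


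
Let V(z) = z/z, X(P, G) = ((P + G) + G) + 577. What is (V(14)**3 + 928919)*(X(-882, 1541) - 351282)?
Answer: -323733264600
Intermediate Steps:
X(P, G) = 577 + P + 2*G (X(P, G) = ((G + P) + G) + 577 = (P + 2*G) + 577 = 577 + P + 2*G)
V(z) = 1
(V(14)**3 + 928919)*(X(-882, 1541) - 351282) = (1**3 + 928919)*((577 - 882 + 2*1541) - 351282) = (1 + 928919)*((577 - 882 + 3082) - 351282) = 928920*(2777 - 351282) = 928920*(-348505) = -323733264600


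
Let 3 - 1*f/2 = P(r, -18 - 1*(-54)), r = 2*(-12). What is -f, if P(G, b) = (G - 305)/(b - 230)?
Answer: -253/97 ≈ -2.6082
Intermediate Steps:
r = -24
P(G, b) = (-305 + G)/(-230 + b)
f = 253/97 (f = 6 - 2*(-305 - 24)/(-230 + (-18 - 1*(-54))) = 6 - 2*(-329)/(-230 + (-18 + 54)) = 6 - 2*(-329)/(-230 + 36) = 6 - 2*(-329)/(-194) = 6 - (-1)*(-329)/97 = 6 - 2*329/194 = 6 - 329/97 = 253/97 ≈ 2.6082)
-f = -1*253/97 = -253/97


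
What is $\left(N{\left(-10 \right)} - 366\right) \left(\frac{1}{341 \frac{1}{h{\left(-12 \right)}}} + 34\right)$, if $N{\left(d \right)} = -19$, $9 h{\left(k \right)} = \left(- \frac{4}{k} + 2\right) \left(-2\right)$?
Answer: $- \frac{10955840}{837} \approx -13089.0$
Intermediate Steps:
$h{\left(k \right)} = - \frac{4}{9} + \frac{8}{9 k}$ ($h{\left(k \right)} = \frac{\left(- \frac{4}{k} + 2\right) \left(-2\right)}{9} = \frac{\left(2 - \frac{4}{k}\right) \left(-2\right)}{9} = \frac{-4 + \frac{8}{k}}{9} = - \frac{4}{9} + \frac{8}{9 k}$)
$\left(N{\left(-10 \right)} - 366\right) \left(\frac{1}{341 \frac{1}{h{\left(-12 \right)}}} + 34\right) = \left(-19 - 366\right) \left(\frac{1}{341 \frac{1}{\frac{4}{9} \frac{1}{-12} \left(2 - -12\right)}} + 34\right) = - 385 \left(\frac{1}{341 \frac{1}{\frac{4}{9} \left(- \frac{1}{12}\right) \left(2 + 12\right)}} + 34\right) = - 385 \left(\frac{1}{341 \frac{1}{\frac{4}{9} \left(- \frac{1}{12}\right) 14}} + 34\right) = - 385 \left(\frac{1}{341 \frac{1}{- \frac{14}{27}}} + 34\right) = - 385 \left(\frac{1}{341 \left(- \frac{27}{14}\right)} + 34\right) = - 385 \left(\frac{1}{- \frac{9207}{14}} + 34\right) = - 385 \left(- \frac{14}{9207} + 34\right) = \left(-385\right) \frac{313024}{9207} = - \frac{10955840}{837}$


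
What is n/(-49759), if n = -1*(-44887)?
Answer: -44887/49759 ≈ -0.90209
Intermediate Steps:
n = 44887
n/(-49759) = 44887/(-49759) = 44887*(-1/49759) = -44887/49759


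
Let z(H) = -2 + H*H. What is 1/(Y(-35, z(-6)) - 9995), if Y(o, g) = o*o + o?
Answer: -1/8805 ≈ -0.00011357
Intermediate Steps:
z(H) = -2 + H**2
Y(o, g) = o + o**2 (Y(o, g) = o**2 + o = o + o**2)
1/(Y(-35, z(-6)) - 9995) = 1/(-35*(1 - 35) - 9995) = 1/(-35*(-34) - 9995) = 1/(1190 - 9995) = 1/(-8805) = -1/8805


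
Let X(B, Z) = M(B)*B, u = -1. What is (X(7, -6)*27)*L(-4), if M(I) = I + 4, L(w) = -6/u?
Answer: 12474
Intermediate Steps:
L(w) = 6 (L(w) = -6/(-1) = -6*(-1) = 6)
M(I) = 4 + I
X(B, Z) = B*(4 + B) (X(B, Z) = (4 + B)*B = B*(4 + B))
(X(7, -6)*27)*L(-4) = ((7*(4 + 7))*27)*6 = ((7*11)*27)*6 = (77*27)*6 = 2079*6 = 12474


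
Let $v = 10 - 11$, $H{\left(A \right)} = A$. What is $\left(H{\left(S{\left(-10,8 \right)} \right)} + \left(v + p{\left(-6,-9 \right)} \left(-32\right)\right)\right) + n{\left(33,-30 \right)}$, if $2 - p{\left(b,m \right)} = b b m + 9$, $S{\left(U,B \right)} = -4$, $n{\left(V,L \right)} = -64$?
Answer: $-10213$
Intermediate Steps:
$p{\left(b,m \right)} = -7 - m b^{2}$ ($p{\left(b,m \right)} = 2 - \left(b b m + 9\right) = 2 - \left(b^{2} m + 9\right) = 2 - \left(m b^{2} + 9\right) = 2 - \left(9 + m b^{2}\right) = -7 - m b^{2}$)
$v = -1$ ($v = 10 - 11 = -1$)
$\left(H{\left(S{\left(-10,8 \right)} \right)} + \left(v + p{\left(-6,-9 \right)} \left(-32\right)\right)\right) + n{\left(33,-30 \right)} = \left(-4 + \left(-1 + \left(-7 - - 9 \left(-6\right)^{2}\right) \left(-32\right)\right)\right) - 64 = \left(-4 + \left(-1 + \left(-7 - \left(-9\right) 36\right) \left(-32\right)\right)\right) - 64 = \left(-4 + \left(-1 + \left(-7 + 324\right) \left(-32\right)\right)\right) - 64 = \left(-4 + \left(-1 + 317 \left(-32\right)\right)\right) - 64 = \left(-4 - 10145\right) - 64 = -10149 - 64 = -10213$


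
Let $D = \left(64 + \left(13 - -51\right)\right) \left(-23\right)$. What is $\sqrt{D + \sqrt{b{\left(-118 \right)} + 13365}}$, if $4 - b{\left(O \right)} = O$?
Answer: $\sqrt{-2944 + \sqrt{13487}} \approx 53.178 i$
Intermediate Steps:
$b{\left(O \right)} = 4 - O$
$D = -2944$ ($D = \left(64 + \left(13 + 51\right)\right) \left(-23\right) = \left(64 + 64\right) \left(-23\right) = 128 \left(-23\right) = -2944$)
$\sqrt{D + \sqrt{b{\left(-118 \right)} + 13365}} = \sqrt{-2944 + \sqrt{\left(4 - -118\right) + 13365}} = \sqrt{-2944 + \sqrt{\left(4 + 118\right) + 13365}} = \sqrt{-2944 + \sqrt{122 + 13365}} = \sqrt{-2944 + \sqrt{13487}}$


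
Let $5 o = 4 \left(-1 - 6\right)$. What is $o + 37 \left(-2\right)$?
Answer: $- \frac{398}{5} \approx -79.6$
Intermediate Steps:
$o = - \frac{28}{5}$ ($o = \frac{4 \left(-1 - 6\right)}{5} = \frac{4 \left(-7\right)}{5} = \frac{1}{5} \left(-28\right) = - \frac{28}{5} \approx -5.6$)
$o + 37 \left(-2\right) = - \frac{28}{5} + 37 \left(-2\right) = - \frac{28}{5} - 74 = - \frac{398}{5}$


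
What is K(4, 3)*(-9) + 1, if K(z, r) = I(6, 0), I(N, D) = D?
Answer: 1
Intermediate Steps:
K(z, r) = 0
K(4, 3)*(-9) + 1 = 0*(-9) + 1 = 0 + 1 = 1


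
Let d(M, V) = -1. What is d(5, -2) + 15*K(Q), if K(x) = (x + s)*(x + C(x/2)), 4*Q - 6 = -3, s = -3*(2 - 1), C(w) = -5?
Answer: 2279/16 ≈ 142.44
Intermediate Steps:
s = -3 (s = -3*1 = -3)
Q = ¾ (Q = 3/2 + (¼)*(-3) = 3/2 - ¾ = ¾ ≈ 0.75000)
K(x) = (-5 + x)*(-3 + x) (K(x) = (x - 3)*(x - 5) = (-3 + x)*(-5 + x) = (-5 + x)*(-3 + x))
d(5, -2) + 15*K(Q) = -1 + 15*(15 + (¾)² - 8*¾) = -1 + 15*(15 + 9/16 - 6) = -1 + 15*(153/16) = -1 + 2295/16 = 2279/16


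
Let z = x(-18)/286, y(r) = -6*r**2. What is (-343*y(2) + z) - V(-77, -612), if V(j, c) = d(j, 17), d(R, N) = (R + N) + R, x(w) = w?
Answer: 1196758/143 ≈ 8368.9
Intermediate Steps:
d(R, N) = N + 2*R (d(R, N) = (N + R) + R = N + 2*R)
V(j, c) = 17 + 2*j
z = -9/143 (z = -18/286 = -18*1/286 = -9/143 ≈ -0.062937)
(-343*y(2) + z) - V(-77, -612) = (-(-2058)*2**2 - 9/143) - (17 + 2*(-77)) = (-(-2058)*4 - 9/143) - (17 - 154) = (-343*(-24) - 9/143) - 1*(-137) = (8232 - 9/143) + 137 = 1177167/143 + 137 = 1196758/143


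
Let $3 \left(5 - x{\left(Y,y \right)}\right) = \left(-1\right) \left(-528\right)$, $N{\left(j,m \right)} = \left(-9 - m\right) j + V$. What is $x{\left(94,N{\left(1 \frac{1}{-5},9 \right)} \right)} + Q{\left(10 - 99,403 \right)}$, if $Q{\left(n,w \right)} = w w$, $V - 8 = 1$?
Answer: $162238$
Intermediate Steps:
$V = 9$ ($V = 8 + 1 = 9$)
$N{\left(j,m \right)} = 9 + j \left(-9 - m\right)$ ($N{\left(j,m \right)} = \left(-9 - m\right) j + 9 = j \left(-9 - m\right) + 9 = 9 + j \left(-9 - m\right)$)
$Q{\left(n,w \right)} = w^{2}$
$x{\left(Y,y \right)} = -171$ ($x{\left(Y,y \right)} = 5 - \frac{\left(-1\right) \left(-528\right)}{3} = 5 - 176 = -171$)
$x{\left(94,N{\left(1 \frac{1}{-5},9 \right)} \right)} + Q{\left(10 - 99,403 \right)} = -171 + 403^{2} = -171 + 162409 = 162238$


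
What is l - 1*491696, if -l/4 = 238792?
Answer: -1446864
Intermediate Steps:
l = -955168 (l = -4*238792 = -955168)
l - 1*491696 = -955168 - 1*491696 = -955168 - 491696 = -1446864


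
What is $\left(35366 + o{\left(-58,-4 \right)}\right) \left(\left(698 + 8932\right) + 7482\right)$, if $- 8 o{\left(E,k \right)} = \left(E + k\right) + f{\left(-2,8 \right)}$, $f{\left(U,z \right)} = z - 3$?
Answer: $605304915$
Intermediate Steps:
$f{\left(U,z \right)} = -3 + z$ ($f{\left(U,z \right)} = z - 3 = -3 + z$)
$o{\left(E,k \right)} = - \frac{5}{8} - \frac{E}{8} - \frac{k}{8}$ ($o{\left(E,k \right)} = - \frac{\left(E + k\right) + \left(-3 + 8\right)}{8} = - \frac{\left(E + k\right) + 5}{8} = - \frac{5 + E + k}{8} = - \frac{5}{8} - \frac{E}{8} - \frac{k}{8}$)
$\left(35366 + o{\left(-58,-4 \right)}\right) \left(\left(698 + 8932\right) + 7482\right) = \left(35366 - - \frac{57}{8}\right) \left(\left(698 + 8932\right) + 7482\right) = \left(35366 + \left(- \frac{5}{8} + \frac{29}{4} + \frac{1}{2}\right)\right) \left(9630 + 7482\right) = \left(35366 + \frac{57}{8}\right) 17112 = \frac{282985}{8} \cdot 17112 = 605304915$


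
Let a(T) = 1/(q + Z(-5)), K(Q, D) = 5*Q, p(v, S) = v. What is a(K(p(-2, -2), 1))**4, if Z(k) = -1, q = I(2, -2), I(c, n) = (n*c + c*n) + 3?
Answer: 1/1296 ≈ 0.00077160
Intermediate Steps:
I(c, n) = 3 + 2*c*n (I(c, n) = (c*n + c*n) + 3 = 2*c*n + 3 = 3 + 2*c*n)
q = -5 (q = 3 + 2*2*(-2) = 3 - 8 = -5)
a(T) = -1/6 (a(T) = 1/(-5 - 1) = 1/(-6) = -1/6)
a(K(p(-2, -2), 1))**4 = (-1/6)**4 = 1/1296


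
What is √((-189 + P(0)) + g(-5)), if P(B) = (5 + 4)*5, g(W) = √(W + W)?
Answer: √(-144 + I*√10) ≈ 0.1318 + 12.001*I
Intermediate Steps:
g(W) = √2*√W (g(W) = √(2*W) = √2*√W)
P(B) = 45 (P(B) = 9*5 = 45)
√((-189 + P(0)) + g(-5)) = √((-189 + 45) + √2*√(-5)) = √(-144 + √2*(I*√5)) = √(-144 + I*√10)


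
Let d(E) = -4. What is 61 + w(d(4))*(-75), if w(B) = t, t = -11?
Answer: 886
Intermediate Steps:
w(B) = -11
61 + w(d(4))*(-75) = 61 - 11*(-75) = 61 + 825 = 886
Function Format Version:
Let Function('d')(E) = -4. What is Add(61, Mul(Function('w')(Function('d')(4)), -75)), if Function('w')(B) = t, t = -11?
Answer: 886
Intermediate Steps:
Function('w')(B) = -11
Add(61, Mul(Function('w')(Function('d')(4)), -75)) = Add(61, Mul(-11, -75)) = Add(61, 825) = 886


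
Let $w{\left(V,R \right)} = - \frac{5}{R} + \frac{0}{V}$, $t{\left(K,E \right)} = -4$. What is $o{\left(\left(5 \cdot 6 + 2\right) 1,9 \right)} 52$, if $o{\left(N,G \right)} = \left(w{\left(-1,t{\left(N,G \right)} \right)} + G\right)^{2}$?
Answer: $\frac{21853}{4} \approx 5463.3$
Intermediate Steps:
$w{\left(V,R \right)} = - \frac{5}{R}$ ($w{\left(V,R \right)} = - \frac{5}{R} + 0 = - \frac{5}{R}$)
$o{\left(N,G \right)} = \left(\frac{5}{4} + G\right)^{2}$ ($o{\left(N,G \right)} = \left(- \frac{5}{-4} + G\right)^{2} = \left(\left(-5\right) \left(- \frac{1}{4}\right) + G\right)^{2} = \left(\frac{5}{4} + G\right)^{2}$)
$o{\left(\left(5 \cdot 6 + 2\right) 1,9 \right)} 52 = \frac{\left(5 + 4 \cdot 9\right)^{2}}{16} \cdot 52 = \frac{\left(5 + 36\right)^{2}}{16} \cdot 52 = \frac{41^{2}}{16} \cdot 52 = \frac{1}{16} \cdot 1681 \cdot 52 = \frac{1681}{16} \cdot 52 = \frac{21853}{4}$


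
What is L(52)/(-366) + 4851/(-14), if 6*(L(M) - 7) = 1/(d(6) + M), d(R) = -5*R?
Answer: -16741033/48312 ≈ -346.52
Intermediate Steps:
L(M) = 7 + 1/(6*(-30 + M)) (L(M) = 7 + 1/(6*(-5*6 + M)) = 7 + 1/(6*(-30 + M)))
L(52)/(-366) + 4851/(-14) = ((-1259 + 42*52)/(6*(-30 + 52)))/(-366) + 4851/(-14) = ((⅙)*(-1259 + 2184)/22)*(-1/366) + 4851*(-1/14) = ((⅙)*(1/22)*925)*(-1/366) - 693/2 = (925/132)*(-1/366) - 693/2 = -925/48312 - 693/2 = -16741033/48312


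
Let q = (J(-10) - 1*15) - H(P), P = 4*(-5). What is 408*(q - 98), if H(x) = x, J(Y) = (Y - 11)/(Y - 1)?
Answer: -408816/11 ≈ -37165.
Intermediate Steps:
J(Y) = (-11 + Y)/(-1 + Y)
P = -20
q = 76/11 (q = ((-11 - 10)/(-1 - 10) - 1*15) - 1*(-20) = (-21/(-11) - 15) + 20 = (-1/11*(-21) - 15) + 20 = (21/11 - 15) + 20 = -144/11 + 20 = 76/11 ≈ 6.9091)
408*(q - 98) = 408*(76/11 - 98) = 408*(-1002/11) = -408816/11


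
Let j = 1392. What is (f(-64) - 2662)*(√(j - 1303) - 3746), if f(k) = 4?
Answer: 9956868 - 2658*√89 ≈ 9.9318e+6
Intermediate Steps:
(f(-64) - 2662)*(√(j - 1303) - 3746) = (4 - 2662)*(√(1392 - 1303) - 3746) = -2658*(√89 - 3746) = -2658*(-3746 + √89) = 9956868 - 2658*√89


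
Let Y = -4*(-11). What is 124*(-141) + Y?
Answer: -17440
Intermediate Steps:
Y = 44
124*(-141) + Y = 124*(-141) + 44 = -17484 + 44 = -17440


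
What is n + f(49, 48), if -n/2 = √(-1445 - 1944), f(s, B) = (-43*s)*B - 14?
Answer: -101150 - 2*I*√3389 ≈ -1.0115e+5 - 116.43*I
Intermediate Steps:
f(s, B) = -14 - 43*B*s (f(s, B) = -43*B*s - 14 = -14 - 43*B*s)
n = -2*I*√3389 (n = -2*√(-1445 - 1944) = -2*I*√3389 ≈ -116.43*I)
n + f(49, 48) = -2*I*√3389 + (-14 - 43*48*49) = -2*I*√3389 + (-14 - 101136) = -2*I*√3389 - 101150 = -101150 - 2*I*√3389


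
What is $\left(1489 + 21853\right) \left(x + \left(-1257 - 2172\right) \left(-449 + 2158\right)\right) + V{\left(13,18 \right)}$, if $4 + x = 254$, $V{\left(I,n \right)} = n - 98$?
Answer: $-136782042642$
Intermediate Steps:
$V{\left(I,n \right)} = -98 + n$
$x = 250$ ($x = -4 + 254 = 250$)
$\left(1489 + 21853\right) \left(x + \left(-1257 - 2172\right) \left(-449 + 2158\right)\right) + V{\left(13,18 \right)} = \left(1489 + 21853\right) \left(250 + \left(-1257 - 2172\right) \left(-449 + 2158\right)\right) + \left(-98 + 18\right) = 23342 \left(250 - 5860161\right) - 80 = 23342 \left(-5859911\right) - 80 = -136782042562 - 80 = -136782042642$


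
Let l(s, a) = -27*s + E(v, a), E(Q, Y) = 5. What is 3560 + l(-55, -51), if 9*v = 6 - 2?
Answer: 5050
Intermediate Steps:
v = 4/9 (v = (6 - 2)/9 = (⅑)*4 = 4/9 ≈ 0.44444)
l(s, a) = 5 - 27*s (l(s, a) = -27*s + 5 = 5 - 27*s)
3560 + l(-55, -51) = 3560 + (5 - 27*(-55)) = 3560 + (5 + 1485) = 3560 + 1490 = 5050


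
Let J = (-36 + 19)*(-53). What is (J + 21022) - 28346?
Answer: -6423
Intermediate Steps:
J = 901 (J = -17*(-53) = 901)
(J + 21022) - 28346 = (901 + 21022) - 28346 = 21923 - 28346 = -6423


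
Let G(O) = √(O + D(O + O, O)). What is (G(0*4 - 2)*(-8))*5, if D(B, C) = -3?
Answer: -40*I*√5 ≈ -89.443*I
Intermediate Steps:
G(O) = √(-3 + O) (G(O) = √(O - 3) = √(-3 + O))
(G(0*4 - 2)*(-8))*5 = (√(-3 + (0*4 - 2))*(-8))*5 = (√(-3 + (0 - 2))*(-8))*5 = (√(-3 - 2)*(-8))*5 = (√(-5)*(-8))*5 = ((I*√5)*(-8))*5 = -8*I*√5*5 = -40*I*√5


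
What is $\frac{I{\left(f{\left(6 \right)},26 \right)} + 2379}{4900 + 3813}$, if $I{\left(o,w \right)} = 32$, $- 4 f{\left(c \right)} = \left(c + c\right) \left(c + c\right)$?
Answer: $\frac{2411}{8713} \approx 0.27671$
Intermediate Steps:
$f{\left(c \right)} = - c^{2}$ ($f{\left(c \right)} = - \frac{\left(c + c\right) \left(c + c\right)}{4} = - \frac{2 c 2 c}{4} = - \frac{4 c^{2}}{4} = - c^{2}$)
$\frac{I{\left(f{\left(6 \right)},26 \right)} + 2379}{4900 + 3813} = \frac{32 + 2379}{4900 + 3813} = \frac{2411}{8713}$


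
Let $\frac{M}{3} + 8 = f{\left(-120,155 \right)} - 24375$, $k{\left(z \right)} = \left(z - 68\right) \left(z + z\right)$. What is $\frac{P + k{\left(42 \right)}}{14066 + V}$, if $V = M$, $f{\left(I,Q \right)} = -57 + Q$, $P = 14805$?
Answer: $- \frac{12621}{58789} \approx -0.21468$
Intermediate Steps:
$k{\left(z \right)} = 2 z \left(-68 + z\right)$ ($k{\left(z \right)} = \left(-68 + z\right) 2 z = 2 z \left(-68 + z\right)$)
$M = -72855$ ($M = -24 + 3 \left(\left(-57 + 155\right) - 24375\right) = -24 + 3 \left(98 - 24375\right) = -24 + 3 \left(-24277\right) = -24 - 72831 = -72855$)
$V = -72855$
$\frac{P + k{\left(42 \right)}}{14066 + V} = \frac{14805 + 2 \cdot 42 \left(-68 + 42\right)}{14066 - 72855} = \frac{14805 + 2 \cdot 42 \left(-26\right)}{-58789} = \left(14805 - 2184\right) \left(- \frac{1}{58789}\right) = 12621 \left(- \frac{1}{58789}\right) = - \frac{12621}{58789}$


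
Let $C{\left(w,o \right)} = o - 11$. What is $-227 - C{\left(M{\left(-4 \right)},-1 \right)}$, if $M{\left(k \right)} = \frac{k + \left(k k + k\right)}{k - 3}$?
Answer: $-215$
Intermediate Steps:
$M{\left(k \right)} = \frac{k^{2} + 2 k}{-3 + k}$ ($M{\left(k \right)} = \frac{k + \left(k^{2} + k\right)}{-3 + k} = \frac{k + \left(k + k^{2}\right)}{-3 + k} = \frac{k^{2} + 2 k}{-3 + k}$)
$C{\left(w,o \right)} = -11 + o$
$-227 - C{\left(M{\left(-4 \right)},-1 \right)} = -227 - \left(-11 - 1\right) = -227 - -12 = -227 + 12 = -215$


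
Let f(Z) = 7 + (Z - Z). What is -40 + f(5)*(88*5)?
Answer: 3040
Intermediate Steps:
f(Z) = 7 (f(Z) = 7 + 0 = 7)
-40 + f(5)*(88*5) = -40 + 7*(88*5) = -40 + 7*440 = -40 + 3080 = 3040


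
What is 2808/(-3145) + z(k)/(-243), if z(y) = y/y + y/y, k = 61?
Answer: -688634/764235 ≈ -0.90108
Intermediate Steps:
z(y) = 2 (z(y) = 1 + 1 = 2)
2808/(-3145) + z(k)/(-243) = 2808/(-3145) + 2/(-243) = 2808*(-1/3145) + 2*(-1/243) = -2808/3145 - 2/243 = -688634/764235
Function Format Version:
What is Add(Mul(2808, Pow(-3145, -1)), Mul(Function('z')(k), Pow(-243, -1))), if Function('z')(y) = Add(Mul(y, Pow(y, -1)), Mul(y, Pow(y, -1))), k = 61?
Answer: Rational(-688634, 764235) ≈ -0.90108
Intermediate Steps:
Function('z')(y) = 2 (Function('z')(y) = Add(1, 1) = 2)
Add(Mul(2808, Pow(-3145, -1)), Mul(Function('z')(k), Pow(-243, -1))) = Add(Mul(2808, Pow(-3145, -1)), Mul(2, Pow(-243, -1))) = Add(Mul(2808, Rational(-1, 3145)), Mul(2, Rational(-1, 243))) = Add(Rational(-2808, 3145), Rational(-2, 243)) = Rational(-688634, 764235)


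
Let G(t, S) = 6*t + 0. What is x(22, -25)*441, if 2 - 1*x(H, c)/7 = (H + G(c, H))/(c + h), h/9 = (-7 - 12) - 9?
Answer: 1315062/277 ≈ 4747.5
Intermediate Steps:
G(t, S) = 6*t
h = -252 (h = 9*((-7 - 12) - 9) = 9*(-19 - 9) = 9*(-28) = -252)
x(H, c) = 14 - 7*(H + 6*c)/(-252 + c) (x(H, c) = 14 - 7*(H + 6*c)/(c - 252) = 14 - 7*(H + 6*c)/(-252 + c))
x(22, -25)*441 = (7*(-504 - 1*22 - 4*(-25))/(-252 - 25))*441 = (7*(-504 - 22 + 100)/(-277))*441 = (7*(-1/277)*(-426))*441 = (2982/277)*441 = 1315062/277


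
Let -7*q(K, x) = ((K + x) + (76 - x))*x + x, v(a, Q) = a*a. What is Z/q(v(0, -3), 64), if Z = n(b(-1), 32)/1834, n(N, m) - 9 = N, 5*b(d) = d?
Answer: -1/146720 ≈ -6.8157e-6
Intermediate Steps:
b(d) = d/5
v(a, Q) = a**2
n(N, m) = 9 + N
Z = 22/4585 (Z = (9 + (1/5)*(-1))/1834 = (9 - 1/5)*(1/1834) = (44/5)*(1/1834) = 22/4585 ≈ 0.0047983)
q(K, x) = -x/7 - x*(76 + K)/7 (q(K, x) = -(((K + x) + (76 - x))*x + x)/7 = -((76 + K)*x + x)/7 = -(x*(76 + K) + x)/7 = -(x + x*(76 + K))/7 = -x/7 - x*(76 + K)/7)
Z/q(v(0, -3), 64) = 22/(4585*((-1/7*64*(77 + 0**2)))) = 22/(4585*((-1/7*64*(77 + 0)))) = 22/(4585*((-1/7*64*77))) = (22/4585)/(-704) = (22/4585)*(-1/704) = -1/146720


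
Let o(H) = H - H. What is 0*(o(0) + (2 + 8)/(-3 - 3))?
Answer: 0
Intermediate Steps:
o(H) = 0
0*(o(0) + (2 + 8)/(-3 - 3)) = 0*(0 + (2 + 8)/(-3 - 3)) = 0*(0 + 10/(-6)) = 0*(0 + 10*(-⅙)) = 0*(0 - 5/3) = 0*(-5/3) = 0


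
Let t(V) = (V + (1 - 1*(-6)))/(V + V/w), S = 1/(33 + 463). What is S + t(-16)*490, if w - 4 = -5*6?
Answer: 710897/2480 ≈ 286.65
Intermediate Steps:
w = -26 (w = 4 - 5*6 = 4 - 30 = -26)
S = 1/496 ≈ 0.0020161
t(V) = 26*(7 + V)/(25*V) (t(V) = (V + (1 - 1*(-6)))/(V + V/(-26)) = (V + (1 + 6))/(V + V*(-1/26)) = (V + 7)/(V - V/26) = (7 + V)/((25*V/26)) = (7 + V)*(26/(25*V)) = 26*(7 + V)/(25*V))
S + t(-16)*490 = 1/496 + ((26/25)*(7 - 16)/(-16))*490 = 1/496 + ((26/25)*(-1/16)*(-9))*490 = 1/496 + (117/200)*490 = 1/496 + 5733/20 = 710897/2480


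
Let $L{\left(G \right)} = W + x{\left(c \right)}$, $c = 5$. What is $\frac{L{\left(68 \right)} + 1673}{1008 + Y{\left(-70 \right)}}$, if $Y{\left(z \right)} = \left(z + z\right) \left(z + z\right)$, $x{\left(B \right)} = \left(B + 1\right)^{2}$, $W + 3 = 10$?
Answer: $\frac{429}{5152} \approx 0.083269$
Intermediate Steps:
$W = 7$ ($W = -3 + 10 = 7$)
$x{\left(B \right)} = \left(1 + B\right)^{2}$
$L{\left(G \right)} = 43$ ($L{\left(G \right)} = 7 + \left(1 + 5\right)^{2} = 7 + 6^{2} = 7 + 36 = 43$)
$Y{\left(z \right)} = 4 z^{2}$ ($Y{\left(z \right)} = 2 z 2 z = 4 z^{2}$)
$\frac{L{\left(68 \right)} + 1673}{1008 + Y{\left(-70 \right)}} = \frac{43 + 1673}{1008 + 4 \left(-70\right)^{2}} = \frac{1716}{1008 + 4 \cdot 4900} = \frac{1716}{1008 + 19600} = \frac{1716}{20608} = 1716 \cdot \frac{1}{20608} = \frac{429}{5152}$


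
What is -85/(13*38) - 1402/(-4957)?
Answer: 271243/2448758 ≈ 0.11077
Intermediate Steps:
-85/(13*38) - 1402/(-4957) = -85/494 - 1402*(-1/4957) = -85*1/494 + 1402/4957 = -85/494 + 1402/4957 = 271243/2448758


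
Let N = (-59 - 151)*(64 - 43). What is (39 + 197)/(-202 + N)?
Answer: -59/1153 ≈ -0.051171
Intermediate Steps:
N = -4410 (N = -210*21 = -4410)
(39 + 197)/(-202 + N) = (39 + 197)/(-202 - 4410) = 236/(-4612) = 236*(-1/4612) = -59/1153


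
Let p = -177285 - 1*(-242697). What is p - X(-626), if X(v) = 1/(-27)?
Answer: 1766125/27 ≈ 65412.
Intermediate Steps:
X(v) = -1/27
p = 65412 (p = -177285 + 242697 = 65412)
p - X(-626) = 65412 - 1*(-1/27) = 65412 + 1/27 = 1766125/27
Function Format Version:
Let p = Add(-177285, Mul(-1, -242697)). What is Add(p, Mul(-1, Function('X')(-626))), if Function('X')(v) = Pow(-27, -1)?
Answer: Rational(1766125, 27) ≈ 65412.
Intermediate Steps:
Function('X')(v) = Rational(-1, 27)
p = 65412 (p = Add(-177285, 242697) = 65412)
Add(p, Mul(-1, Function('X')(-626))) = Add(65412, Mul(-1, Rational(-1, 27))) = Add(65412, Rational(1, 27)) = Rational(1766125, 27)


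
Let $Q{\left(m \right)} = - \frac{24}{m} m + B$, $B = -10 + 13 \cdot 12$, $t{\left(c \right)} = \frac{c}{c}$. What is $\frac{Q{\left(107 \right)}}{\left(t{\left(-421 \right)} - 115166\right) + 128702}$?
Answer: $\frac{122}{13537} \approx 0.0090123$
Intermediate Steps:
$t{\left(c \right)} = 1$
$B = 146$ ($B = -10 + 156 = 146$)
$Q{\left(m \right)} = 122$ ($Q{\left(m \right)} = - \frac{24}{m} m + 146 = -24 + 146 = 122$)
$\frac{Q{\left(107 \right)}}{\left(t{\left(-421 \right)} - 115166\right) + 128702} = \frac{122}{\left(1 - 115166\right) + 128702} = \frac{122}{-115165 + 128702} = \frac{122}{13537}$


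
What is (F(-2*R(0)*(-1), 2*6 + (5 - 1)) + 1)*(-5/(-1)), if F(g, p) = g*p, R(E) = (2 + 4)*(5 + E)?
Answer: 4805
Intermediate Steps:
R(E) = 30 + 6*E (R(E) = 6*(5 + E) = 30 + 6*E)
(F(-2*R(0)*(-1), 2*6 + (5 - 1)) + 1)*(-5/(-1)) = ((-2*(30 + 6*0)*(-1))*(2*6 + (5 - 1)) + 1)*(-5/(-1)) = ((-2*(30 + 0)*(-1))*(12 + 4) + 1)*(-5*(-1)) = ((-2*30*(-1))*16 + 1)*5 = (-60*(-1)*16 + 1)*5 = (60*16 + 1)*5 = (960 + 1)*5 = 961*5 = 4805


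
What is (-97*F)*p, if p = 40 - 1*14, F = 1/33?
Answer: -2522/33 ≈ -76.424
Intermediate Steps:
F = 1/33 ≈ 0.030303
p = 26 (p = 40 - 14 = 26)
(-97*F)*p = -97*1/33*26 = -97/33*26 = -2522/33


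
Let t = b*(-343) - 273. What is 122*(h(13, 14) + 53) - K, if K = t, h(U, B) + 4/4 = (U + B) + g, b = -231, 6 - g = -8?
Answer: -67614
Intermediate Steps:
g = 14 (g = 6 - 1*(-8) = 6 + 8 = 14)
h(U, B) = 13 + B + U (h(U, B) = -1 + ((U + B) + 14) = -1 + ((B + U) + 14) = -1 + (14 + B + U) = 13 + B + U)
t = 78960 (t = -231*(-343) - 273 = 79233 - 273 = 78960)
K = 78960
122*(h(13, 14) + 53) - K = 122*((13 + 14 + 13) + 53) - 1*78960 = 122*(40 + 53) - 78960 = 122*93 - 78960 = 11346 - 78960 = -67614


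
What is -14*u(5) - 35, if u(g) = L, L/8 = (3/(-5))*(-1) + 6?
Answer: -3871/5 ≈ -774.20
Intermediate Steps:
L = 264/5 (L = 8*((3/(-5))*(-1) + 6) = 8*((3*(-⅕))*(-1) + 6) = 8*(-⅗*(-1) + 6) = 8*(⅗ + 6) = 8*(33/5) = 264/5 ≈ 52.800)
u(g) = 264/5
-14*u(5) - 35 = -14*264/5 - 35 = -3696/5 - 35 = -3871/5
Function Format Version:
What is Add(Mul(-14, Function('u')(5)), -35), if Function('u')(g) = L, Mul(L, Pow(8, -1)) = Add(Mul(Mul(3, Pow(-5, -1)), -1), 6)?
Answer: Rational(-3871, 5) ≈ -774.20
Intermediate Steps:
L = Rational(264, 5) (L = Mul(8, Add(Mul(Mul(3, Pow(-5, -1)), -1), 6)) = Mul(8, Add(Mul(Mul(3, Rational(-1, 5)), -1), 6)) = Mul(8, Add(Mul(Rational(-3, 5), -1), 6)) = Mul(8, Add(Rational(3, 5), 6)) = Mul(8, Rational(33, 5)) = Rational(264, 5) ≈ 52.800)
Function('u')(g) = Rational(264, 5)
Add(Mul(-14, Function('u')(5)), -35) = Add(Mul(-14, Rational(264, 5)), -35) = Add(Rational(-3696, 5), -35) = Rational(-3871, 5)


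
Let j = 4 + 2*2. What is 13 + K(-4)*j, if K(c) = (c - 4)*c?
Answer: 269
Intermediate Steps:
j = 8 (j = 4 + 4 = 8)
K(c) = c*(-4 + c) (K(c) = (-4 + c)*c = c*(-4 + c))
13 + K(-4)*j = 13 - 4*(-4 - 4)*8 = 13 - 4*(-8)*8 = 13 + 32*8 = 13 + 256 = 269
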